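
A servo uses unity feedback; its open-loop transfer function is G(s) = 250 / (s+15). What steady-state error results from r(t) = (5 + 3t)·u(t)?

infinity

The open loop has no poles at the origin → type 0 system. Treating each term separately:
  • 5: e_ss = 5/(1+K_p) with K_p=50/3 → 15/53.
  • 3t: a type-0 system cannot track it, e_ss → ∞.
The unbounded component dominates.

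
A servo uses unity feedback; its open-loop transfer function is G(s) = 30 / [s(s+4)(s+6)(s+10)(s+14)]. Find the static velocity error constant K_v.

The open loop has one pole at the origin → type 1 system.
K_v = lim_{s→0} s·G(s) = 30 / (4·6·10·14) = 1/112.

1/112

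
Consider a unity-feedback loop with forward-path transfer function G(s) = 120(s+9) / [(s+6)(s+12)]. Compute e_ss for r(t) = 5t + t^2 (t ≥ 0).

The open loop has no poles at the origin → type 0 system. By superposition:
  • 5t: a type-0 system cannot track it, e_ss → ∞.
  • t^2: a type-0 system cannot track it, e_ss → ∞.
The unbounded component dominates.

infinity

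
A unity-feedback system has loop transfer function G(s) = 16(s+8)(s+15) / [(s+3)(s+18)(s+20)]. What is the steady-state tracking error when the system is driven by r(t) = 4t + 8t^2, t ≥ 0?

infinity

No free integrators in G(s): this is a type 0 system. Taking each input component in turn:
  • 4t: a type-0 system cannot track it, e_ss → ∞.
  • 8t^2: a type-0 system cannot track it, e_ss → ∞.
The unbounded component dominates.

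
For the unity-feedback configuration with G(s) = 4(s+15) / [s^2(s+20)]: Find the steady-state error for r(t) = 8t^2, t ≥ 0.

System type = 2 (two poles at s=0).
K_a = lim_{s→0} s^2·G(s) = 4·15 / (20) = 3.
r(t) = 8t^2 gives R(s) = 16/s^3.
e_ss = 16/K_a = 16/3.

16/3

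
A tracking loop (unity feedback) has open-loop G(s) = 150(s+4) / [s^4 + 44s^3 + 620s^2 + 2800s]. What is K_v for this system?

3/14

The denominator has no term below 2800s — 1 pole at s=0, type 1.
K_v = lim_{s→0} s·G(s) = 150·4 / 2800 = 3/14.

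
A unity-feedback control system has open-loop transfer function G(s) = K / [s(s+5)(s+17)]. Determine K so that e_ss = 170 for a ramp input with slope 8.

4

G(s) has one factor of s in the denominator, so the system is type 1.
K_v = lim_{s→0} s·G(s) = K / (5·17) = (1/85)·K.
e_ss = 8/K_v = 170 ⇒ K_v = 4/85 ⇒ K = (4/85)/(1/85) = 4.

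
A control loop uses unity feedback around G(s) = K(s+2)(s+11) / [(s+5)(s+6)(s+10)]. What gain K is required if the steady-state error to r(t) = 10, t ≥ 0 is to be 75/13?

System type = 0 (no poles at s=0).
K_p = lim_{s→0} G(s) = K·2·11 / (5·6·10) = (11/150)·K.
e_ss = 10/(1 + K_p) = 75/13 ⇒ 1 + (11/150)·K = 26/15 ⇒ K = 10.

10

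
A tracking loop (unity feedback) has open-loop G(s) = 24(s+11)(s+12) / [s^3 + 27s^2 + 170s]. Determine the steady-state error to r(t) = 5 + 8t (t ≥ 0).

85/198

The denominator has no term below 170s — 1 pole at s=0, type 1. By superposition:
  • 5: tracked with zero error.
  • 8t: e_ss = 8/K_v with K_v=1584/85 → 85/198.
Total e_ss = 85/198.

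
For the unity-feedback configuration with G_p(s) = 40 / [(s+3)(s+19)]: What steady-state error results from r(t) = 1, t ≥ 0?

G_p(s) has no factors of s in the denominator, so the system is type 0.
K_p = lim_{s→0} G_p(s) = 40 / (3·19) = 40/57.
e_ss = 1/(1 + K_p) = 1/(97/57) = 57/97.

57/97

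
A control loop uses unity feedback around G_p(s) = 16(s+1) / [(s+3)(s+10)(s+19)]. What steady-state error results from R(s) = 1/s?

G_p(s) has no factors of s in the denominator, so the system is type 0.
K_p = lim_{s→0} G_p(s) = 16·1 / (3·10·19) = 8/285.
e_ss = 1/(1 + K_p) = 1/(293/285) = 285/293.

285/293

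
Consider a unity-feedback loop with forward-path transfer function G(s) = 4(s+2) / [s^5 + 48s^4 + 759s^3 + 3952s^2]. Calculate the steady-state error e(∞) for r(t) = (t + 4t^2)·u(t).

The denominator has no term below 3952s^2 — 2 poles at s=0, type 2. Treating each term separately:
  • t: tracked with zero error.
  • 4t^2: e_ss = 8/K_a with K_a=1/494 → 3952.
Total e_ss = 3952.

3952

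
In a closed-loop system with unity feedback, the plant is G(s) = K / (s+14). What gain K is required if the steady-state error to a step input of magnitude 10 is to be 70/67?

120

G(s) has no factors of s in the denominator, so the system is type 0.
K_p = lim_{s→0} G(s) = K / (14) = (1/14)·K.
e_ss = 10/(1 + K_p) = 70/67 ⇒ 1 + (1/14)·K = 67/7 ⇒ K = 120.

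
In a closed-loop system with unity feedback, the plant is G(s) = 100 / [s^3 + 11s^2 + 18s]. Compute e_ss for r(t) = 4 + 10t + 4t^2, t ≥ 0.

The denominator has no term below 18s — 1 pole at s=0, type 1. By superposition:
  • 4: tracked with zero error.
  • 10t: e_ss = 10/K_v with K_v=50/9 → 1.8.
  • 4t^2: a type-1 system cannot track it, e_ss → ∞.
The unbounded component dominates.

infinity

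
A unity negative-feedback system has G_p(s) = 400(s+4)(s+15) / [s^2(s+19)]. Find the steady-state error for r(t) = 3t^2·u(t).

19/4000

The open loop has two poles at the origin → type 2 system.
K_a = lim_{s→0} s^2·G_p(s) = 400·4·15 / (19) = 24000/19.
r(t) = 3t^2 gives R(s) = 6/s^3.
e_ss = 6/K_a = 6/(24000/19) = 19/4000.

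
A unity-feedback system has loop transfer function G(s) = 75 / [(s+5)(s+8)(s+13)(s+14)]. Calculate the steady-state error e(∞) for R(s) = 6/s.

No free integrators in G(s): this is a type 0 system.
K_p = lim_{s→0} G(s) = 75 / (5·8·13·14) = 15/1456.
e_ss = 6/(1 + K_p) = 6/(1471/1456) = 8736/1471.

8736/1471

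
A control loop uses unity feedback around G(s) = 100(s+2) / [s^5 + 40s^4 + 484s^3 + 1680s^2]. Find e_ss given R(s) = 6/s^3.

The denominator has no term below 1680s^2 — 2 poles at s=0, type 2.
K_a = lim_{s→0} s^2·G(s) = 100·2 / 1680 = 5/42.
r(t) = 3t^2 gives R(s) = 6/s^3.
e_ss = 6/K_a = 6/(5/42) = 50.4.

50.4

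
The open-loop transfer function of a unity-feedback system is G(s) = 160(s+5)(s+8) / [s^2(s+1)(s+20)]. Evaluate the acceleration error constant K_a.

Two free integrators in G(s): this is a type 2 system.
K_a = lim_{s→0} s^2·G(s) = 160·5·8 / (1·20) = 320.

320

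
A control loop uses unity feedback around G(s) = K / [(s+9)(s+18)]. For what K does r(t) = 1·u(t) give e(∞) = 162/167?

The open loop has no poles at the origin → type 0 system.
K_p = lim_{s→0} G(s) = K / (9·18) = (1/162)·K.
e_ss = 1/(1 + K_p) = 162/167 ⇒ 1 + (1/162)·K = 167/162 ⇒ K = 5.

5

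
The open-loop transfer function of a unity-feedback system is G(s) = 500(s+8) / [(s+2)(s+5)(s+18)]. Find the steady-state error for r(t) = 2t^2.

No free integrators in G(s): this is a type 0 system.
K_a = lim_{s→0} s^2·G(s) = 0; the steady-state error to this parabolic input grows without bound.

infinity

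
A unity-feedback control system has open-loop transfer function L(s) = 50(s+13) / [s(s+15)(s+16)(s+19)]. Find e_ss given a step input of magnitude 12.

One free integrator in L(s): this is a type 1 system.
K_p = ∞ for a type-1 system; e_ss to a step is zero.

0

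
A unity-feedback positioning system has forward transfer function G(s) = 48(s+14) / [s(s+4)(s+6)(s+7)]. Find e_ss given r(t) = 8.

System type = 1 (one pole at s=0).
A type-1 system has K_p = ∞, so it tracks a step input with zero steady-state error.

0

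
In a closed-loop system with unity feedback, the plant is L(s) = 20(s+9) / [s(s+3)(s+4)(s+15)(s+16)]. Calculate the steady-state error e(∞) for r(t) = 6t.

96

L(s) has one factor of s in the denominator, so the system is type 1.
K_v = lim_{s→0} s·L(s) = 20·9 / (3·4·15·16) = 0.0625.
e_ss = 6/K_v = 6/0.0625 = 96.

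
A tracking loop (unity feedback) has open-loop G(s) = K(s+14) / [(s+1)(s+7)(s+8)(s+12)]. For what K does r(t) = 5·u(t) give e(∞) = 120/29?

10

G(s) has no factors of s in the denominator, so the system is type 0.
K_p = lim_{s→0} G(s) = K·14 / (1·7·8·12) = (1/48)·K.
e_ss = 5/(1 + K_p) = 120/29 ⇒ 1 + (1/48)·K = 29/24 ⇒ K = 10.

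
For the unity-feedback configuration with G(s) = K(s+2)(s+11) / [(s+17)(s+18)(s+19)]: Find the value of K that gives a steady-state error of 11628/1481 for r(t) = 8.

5

No free integrators in G(s): this is a type 0 system.
K_p = lim_{s→0} G(s) = K·2·11 / (17·18·19) = (11/2907)·K.
e_ss = 8/(1 + K_p) = 11628/1481 ⇒ 1 + (11/2907)·K = 2962/2907 ⇒ K = 5.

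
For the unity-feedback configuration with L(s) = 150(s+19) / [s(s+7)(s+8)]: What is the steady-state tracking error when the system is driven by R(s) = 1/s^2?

28/1425

One free integrator in L(s): this is a type 1 system.
K_v = lim_{s→0} s·L(s) = 150·19 / (7·8) = 1425/28.
e_ss = 1/K_v = 1/(1425/28) = 28/1425.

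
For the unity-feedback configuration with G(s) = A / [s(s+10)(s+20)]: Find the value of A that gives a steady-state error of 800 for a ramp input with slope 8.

2

G(s) has one factor of s in the denominator, so the system is type 1.
K_v = lim_{s→0} s·G(s) = A / (10·20) = 0.005·A.
e_ss = 8/K_v = 800 ⇒ K_v = 0.01 ⇒ A = 0.01/0.005 = 2.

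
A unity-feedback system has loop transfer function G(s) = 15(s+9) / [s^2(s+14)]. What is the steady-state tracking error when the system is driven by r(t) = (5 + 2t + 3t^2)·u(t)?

Two free integrators in G(s): this is a type 2 system. By superposition:
  • 5: tracked with zero error.
  • 2t: tracked with zero error.
  • 3t^2: e_ss = 6/K_a with K_a=135/14 → 28/45.
Total e_ss = 28/45.

28/45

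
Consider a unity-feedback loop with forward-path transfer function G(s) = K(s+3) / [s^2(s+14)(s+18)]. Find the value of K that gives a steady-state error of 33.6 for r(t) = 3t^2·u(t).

The open loop has two poles at the origin → type 2 system.
K_a = lim_{s→0} s^2·G(s) = K·3 / (14·18) = (1/84)·K.
e_ss = 6/K_a = 33.6 ⇒ K_a = 5/28 ⇒ K = (5/28)/(1/84) = 15.

15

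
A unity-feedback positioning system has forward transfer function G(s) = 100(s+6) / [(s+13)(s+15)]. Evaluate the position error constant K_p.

40/13

The open loop has no poles at the origin → type 0 system.
K_p = lim_{s→0} G(s) = 100·6 / (13·15) = 40/13.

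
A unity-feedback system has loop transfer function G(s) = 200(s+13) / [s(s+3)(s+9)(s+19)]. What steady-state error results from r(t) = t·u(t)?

System type = 1 (one pole at s=0).
K_v = lim_{s→0} s·G(s) = 200·13 / (3·9·19) = 2600/513.
e_ss = 1/K_v = 1/(2600/513) = 513/2600.

513/2600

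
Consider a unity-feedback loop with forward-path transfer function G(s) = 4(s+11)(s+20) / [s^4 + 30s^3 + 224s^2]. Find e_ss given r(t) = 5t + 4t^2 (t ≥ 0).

Factoring s^2 from the denominator leaves a polynomial with constant term 224, so the system is type 2. Taking each input component in turn:
  • 5t: tracked with zero error.
  • 4t^2: e_ss = 8/K_a with K_a=55/14 → 112/55.
Total e_ss = 112/55.

112/55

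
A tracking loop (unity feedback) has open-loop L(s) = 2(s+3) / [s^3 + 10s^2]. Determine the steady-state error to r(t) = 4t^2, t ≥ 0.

40/3

The denominator has no term below 10s^2 — 2 poles at s=0, type 2.
K_a = lim_{s→0} s^2·L(s) = 2·3 / 10 = 0.6.
r(t) = 4t^2 gives R(s) = 8/s^3.
e_ss = 8/K_a = 8/0.6 = 40/3.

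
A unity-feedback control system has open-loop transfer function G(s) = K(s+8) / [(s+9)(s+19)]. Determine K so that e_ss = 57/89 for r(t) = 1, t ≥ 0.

12

G(s) has no factors of s in the denominator, so the system is type 0.
K_p = lim_{s→0} G(s) = K·8 / (9·19) = (8/171)·K.
e_ss = 1/(1 + K_p) = 57/89 ⇒ 1 + (8/171)·K = 89/57 ⇒ K = 12.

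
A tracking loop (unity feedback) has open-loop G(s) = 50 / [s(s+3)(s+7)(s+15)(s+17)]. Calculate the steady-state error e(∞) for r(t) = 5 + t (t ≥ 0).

One free integrator in G(s): this is a type 1 system. Taking each input component in turn:
  • 5: tracked with zero error.
  • t: e_ss = 1/K_v with K_v=10/1071 → 107.1.
Total e_ss = 107.1.

107.1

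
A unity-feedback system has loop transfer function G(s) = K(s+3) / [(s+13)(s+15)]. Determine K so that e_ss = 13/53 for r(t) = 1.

The open loop has no poles at the origin → type 0 system.
K_p = lim_{s→0} G(s) = K·3 / (13·15) = (1/65)·K.
e_ss = 1/(1 + K_p) = 13/53 ⇒ 1 + (1/65)·K = 53/13 ⇒ K = 200.

200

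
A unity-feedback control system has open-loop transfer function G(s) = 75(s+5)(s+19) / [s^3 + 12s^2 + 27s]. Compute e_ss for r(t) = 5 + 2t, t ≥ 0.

18/2375

Factoring s from the denominator leaves a polynomial with constant term 27, so the system is type 1. Treating each term separately:
  • 5: tracked with zero error.
  • 2t: e_ss = 2/K_v with K_v=2375/9 → 18/2375.
Total e_ss = 18/2375.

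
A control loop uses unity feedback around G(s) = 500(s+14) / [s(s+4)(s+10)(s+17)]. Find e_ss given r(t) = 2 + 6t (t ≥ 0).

System type = 1 (one pole at s=0). Taking each input component in turn:
  • 2: tracked with zero error.
  • 6t: e_ss = 6/K_v with K_v=175/17 → 102/175.
Total e_ss = 102/175.

102/175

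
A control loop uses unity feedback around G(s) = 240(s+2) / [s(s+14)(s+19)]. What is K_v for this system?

System type = 1 (one pole at s=0).
K_v = lim_{s→0} s·G(s) = 240·2 / (14·19) = 240/133.

240/133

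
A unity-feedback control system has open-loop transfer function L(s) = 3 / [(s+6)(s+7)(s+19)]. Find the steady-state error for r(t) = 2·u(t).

L(s) has no factors of s in the denominator, so the system is type 0.
K_p = lim_{s→0} L(s) = 3 / (6·7·19) = 1/266.
e_ss = 2/(1 + K_p) = 2/(267/266) = 532/267.

532/267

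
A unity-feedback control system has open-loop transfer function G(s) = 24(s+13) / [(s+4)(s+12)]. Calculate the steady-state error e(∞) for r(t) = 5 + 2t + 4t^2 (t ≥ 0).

infinity

System type = 0 (no poles at s=0). Taking each input component in turn:
  • 5: e_ss = 5/(1+K_p) with K_p=6.5 → 2/3.
  • 2t: a type-0 system cannot track it, e_ss → ∞.
  • 4t^2: a type-0 system cannot track it, e_ss → ∞.
The unbounded component dominates.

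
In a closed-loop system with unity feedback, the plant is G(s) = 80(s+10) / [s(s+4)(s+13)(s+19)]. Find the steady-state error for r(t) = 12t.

The open loop has one pole at the origin → type 1 system.
K_v = lim_{s→0} s·G(s) = 80·10 / (4·13·19) = 200/247.
e_ss = 12/K_v = 12/(200/247) = 14.82.

14.82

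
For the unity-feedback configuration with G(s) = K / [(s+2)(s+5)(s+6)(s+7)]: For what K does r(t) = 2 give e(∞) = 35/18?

System type = 0 (no poles at s=0).
K_p = lim_{s→0} G(s) = K / (2·5·6·7) = (1/420)·K.
e_ss = 2/(1 + K_p) = 35/18 ⇒ 1 + (1/420)·K = 36/35 ⇒ K = 12.

12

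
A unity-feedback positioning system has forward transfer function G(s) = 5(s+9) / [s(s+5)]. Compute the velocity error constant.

G(s) has one factor of s in the denominator, so the system is type 1.
K_v = lim_{s→0} s·G(s) = 5·9 / (5) = 9.

9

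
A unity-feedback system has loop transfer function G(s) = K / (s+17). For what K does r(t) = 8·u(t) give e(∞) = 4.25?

15

No free integrators in G(s): this is a type 0 system.
K_p = lim_{s→0} G(s) = K / (17) = (1/17)·K.
e_ss = 8/(1 + K_p) = 4.25 ⇒ 1 + (1/17)·K = 32/17 ⇒ K = 15.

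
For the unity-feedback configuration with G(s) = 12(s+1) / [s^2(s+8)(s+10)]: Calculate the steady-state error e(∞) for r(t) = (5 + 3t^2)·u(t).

System type = 2 (two poles at s=0). Treating each term separately:
  • 5: tracked with zero error.
  • 3t^2: e_ss = 6/K_a with K_a=0.15 → 40.
Total e_ss = 40.

40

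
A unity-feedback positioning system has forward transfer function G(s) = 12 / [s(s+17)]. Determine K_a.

0

G(s) has one factor of s in the denominator, so the system is type 1.
K_a = lim_{s→0} s^2·G(s) = 0 (the extra factor of s kills the finite limit).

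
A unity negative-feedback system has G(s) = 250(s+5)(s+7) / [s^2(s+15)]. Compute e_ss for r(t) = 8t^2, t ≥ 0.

24/875

Two free integrators in G(s): this is a type 2 system.
K_a = lim_{s→0} s^2·G(s) = 250·5·7 / (15) = 1750/3.
r(t) = 8t^2 gives R(s) = 16/s^3.
e_ss = 16/K_a = 16/(1750/3) = 24/875.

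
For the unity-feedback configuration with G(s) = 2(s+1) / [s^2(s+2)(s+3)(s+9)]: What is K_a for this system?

1/27

G(s) has two factors of s in the denominator, so the system is type 2.
K_a = lim_{s→0} s^2·G(s) = 2·1 / (2·3·9) = 1/27.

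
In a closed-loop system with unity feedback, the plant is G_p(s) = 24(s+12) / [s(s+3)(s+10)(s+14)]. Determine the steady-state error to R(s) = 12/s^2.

G_p(s) has one factor of s in the denominator, so the system is type 1.
K_v = lim_{s→0} s·G_p(s) = 24·12 / (3·10·14) = 24/35.
e_ss = 12/K_v = 12/(24/35) = 17.5.

17.5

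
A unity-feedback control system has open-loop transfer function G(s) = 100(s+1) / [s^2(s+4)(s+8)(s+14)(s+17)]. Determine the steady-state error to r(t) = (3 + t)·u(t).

System type = 2 (two poles at s=0). Treating each term separately:
  • 3: tracked with zero error.
  • t: tracked with zero error.
Total e_ss = 0.

0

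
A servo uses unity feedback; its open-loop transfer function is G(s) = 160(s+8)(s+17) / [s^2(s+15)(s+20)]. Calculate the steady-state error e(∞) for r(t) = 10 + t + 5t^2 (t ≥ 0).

75/544

System type = 2 (two poles at s=0). Treating each term separately:
  • 10: tracked with zero error.
  • t: tracked with zero error.
  • 5t^2: e_ss = 10/K_a with K_a=1088/15 → 75/544.
Total e_ss = 75/544.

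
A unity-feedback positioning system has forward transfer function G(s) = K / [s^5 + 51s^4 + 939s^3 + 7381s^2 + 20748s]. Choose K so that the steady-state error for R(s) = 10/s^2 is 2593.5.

80

Factoring s from the denominator leaves a polynomial with constant term 20748, so the system is type 1.
K_v = lim_{s→0} s·G(s) = K / 20748 = (1/20748)·K.
e_ss = 10/K_v = 2593.5 ⇒ K_v = 20/5187 ⇒ K = (20/5187)/(1/20748) = 80.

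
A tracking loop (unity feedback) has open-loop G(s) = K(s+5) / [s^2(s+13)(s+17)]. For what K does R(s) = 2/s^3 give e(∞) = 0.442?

System type = 2 (two poles at s=0).
K_a = lim_{s→0} s^2·G(s) = K·5 / (13·17) = (5/221)·K.
e_ss = 2/K_a = 0.442 ⇒ K_a = 1000/221 ⇒ K = (1000/221)/(5/221) = 200.

200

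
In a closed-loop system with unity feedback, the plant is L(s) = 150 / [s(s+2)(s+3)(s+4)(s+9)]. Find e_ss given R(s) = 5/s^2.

7.2

One free integrator in L(s): this is a type 1 system.
K_v = lim_{s→0} s·L(s) = 150 / (2·3·4·9) = 25/36.
e_ss = 5/K_v = 5/(25/36) = 7.2.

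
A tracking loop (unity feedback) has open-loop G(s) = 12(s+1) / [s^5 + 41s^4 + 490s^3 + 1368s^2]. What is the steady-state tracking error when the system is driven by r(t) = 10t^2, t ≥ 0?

Factoring s^2 from the denominator leaves a polynomial with constant term 1368, so the system is type 2.
K_a = lim_{s→0} s^2·G(s) = 12·1 / 1368 = 1/114.
r(t) = 10t^2 gives R(s) = 20/s^3.
e_ss = 20/K_a = 20/(1/114) = 2280.

2280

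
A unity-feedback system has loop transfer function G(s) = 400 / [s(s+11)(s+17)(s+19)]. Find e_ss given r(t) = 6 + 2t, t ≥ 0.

17.765

One free integrator in G(s): this is a type 1 system. By superposition:
  • 6: tracked with zero error.
  • 2t: e_ss = 2/K_v with K_v=400/3553 → 17.765.
Total e_ss = 17.765.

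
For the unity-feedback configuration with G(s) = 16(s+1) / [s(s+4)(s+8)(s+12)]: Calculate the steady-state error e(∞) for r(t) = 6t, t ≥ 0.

The open loop has one pole at the origin → type 1 system.
K_v = lim_{s→0} s·G(s) = 16·1 / (4·8·12) = 1/24.
e_ss = 6/K_v = 6/(1/24) = 144.

144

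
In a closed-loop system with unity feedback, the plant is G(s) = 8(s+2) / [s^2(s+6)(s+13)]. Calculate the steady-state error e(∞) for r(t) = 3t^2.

29.25

The open loop has two poles at the origin → type 2 system.
K_a = lim_{s→0} s^2·G(s) = 8·2 / (6·13) = 8/39.
r(t) = 3t^2 gives R(s) = 6/s^3.
e_ss = 6/K_a = 6/(8/39) = 29.25.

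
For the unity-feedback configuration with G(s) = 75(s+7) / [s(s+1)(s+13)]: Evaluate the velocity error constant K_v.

G(s) has one factor of s in the denominator, so the system is type 1.
K_v = lim_{s→0} s·G(s) = 75·7 / (1·13) = 525/13.

525/13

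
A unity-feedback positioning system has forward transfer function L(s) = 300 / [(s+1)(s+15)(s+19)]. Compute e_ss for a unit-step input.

19/39

No free integrators in L(s): this is a type 0 system.
K_p = lim_{s→0} L(s) = 300 / (1·15·19) = 20/19.
e_ss = 1/(1 + K_p) = 1/(39/19) = 19/39.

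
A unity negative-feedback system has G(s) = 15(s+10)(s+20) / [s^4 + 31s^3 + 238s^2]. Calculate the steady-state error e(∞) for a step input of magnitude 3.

0

The denominator has no term below 238s^2 — 2 poles at s=0, type 2.
A type-2 system has K_p = ∞, so it tracks a step input with zero steady-state error.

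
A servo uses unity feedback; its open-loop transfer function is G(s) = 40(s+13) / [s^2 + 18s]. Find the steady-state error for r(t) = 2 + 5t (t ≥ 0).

9/52

The denominator has no term below 18s — 1 pole at s=0, type 1. By superposition:
  • 2: tracked with zero error.
  • 5t: e_ss = 5/K_v with K_v=260/9 → 9/52.
Total e_ss = 9/52.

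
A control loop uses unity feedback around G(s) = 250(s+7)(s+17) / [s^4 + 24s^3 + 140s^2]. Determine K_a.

212.5

Factoring s^2 from the denominator leaves a polynomial with constant term 140, so the system is type 2.
K_a = lim_{s→0} s^2·G(s) = 250·7·17 / 140 = 212.5.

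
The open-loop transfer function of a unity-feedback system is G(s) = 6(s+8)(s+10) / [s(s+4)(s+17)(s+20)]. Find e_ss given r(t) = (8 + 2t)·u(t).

System type = 1 (one pole at s=0). By superposition:
  • 8: tracked with zero error.
  • 2t: e_ss = 2/K_v with K_v=6/17 → 17/3.
Total e_ss = 17/3.

17/3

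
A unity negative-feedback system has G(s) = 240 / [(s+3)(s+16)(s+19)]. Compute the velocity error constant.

No free integrators in G(s): this is a type 0 system.
K_v = lim_{s→0} s·G(s) = 0 (the extra factor of s kills the finite limit).

0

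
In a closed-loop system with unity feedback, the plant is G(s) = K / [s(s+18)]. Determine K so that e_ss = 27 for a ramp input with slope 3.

2

The open loop has one pole at the origin → type 1 system.
K_v = lim_{s→0} s·G(s) = K / (18) = (1/18)·K.
e_ss = 3/K_v = 27 ⇒ K_v = 1/9 ⇒ K = (1/9)/(1/18) = 2.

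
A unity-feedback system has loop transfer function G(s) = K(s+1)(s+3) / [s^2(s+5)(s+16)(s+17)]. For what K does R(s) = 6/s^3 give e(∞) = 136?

20

Two free integrators in G(s): this is a type 2 system.
K_a = lim_{s→0} s^2·G(s) = K·1·3 / (5·16·17) = (3/1360)·K.
e_ss = 6/K_a = 136 ⇒ K_a = 3/68 ⇒ K = (3/68)/(3/1360) = 20.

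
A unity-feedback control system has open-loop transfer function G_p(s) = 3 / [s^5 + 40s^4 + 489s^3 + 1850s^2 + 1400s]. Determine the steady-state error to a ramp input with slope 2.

2800/3

The denominator has no term below 1400s — 1 pole at s=0, type 1.
K_v = lim_{s→0} s·G_p(s) = 3 / 1400 = 3/1400.
e_ss = 2/K_v = 2/(3/1400) = 2800/3.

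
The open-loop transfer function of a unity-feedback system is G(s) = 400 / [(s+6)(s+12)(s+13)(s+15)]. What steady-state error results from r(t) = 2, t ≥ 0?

No free integrators in G(s): this is a type 0 system.
K_p = lim_{s→0} G(s) = 400 / (6·12·13·15) = 10/351.
e_ss = 2/(1 + K_p) = 2/(361/351) = 702/361.

702/361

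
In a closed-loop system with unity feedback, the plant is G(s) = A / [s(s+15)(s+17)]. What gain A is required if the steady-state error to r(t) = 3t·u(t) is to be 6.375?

G(s) has one factor of s in the denominator, so the system is type 1.
K_v = lim_{s→0} s·G(s) = A / (15·17) = (1/255)·A.
e_ss = 3/K_v = 6.375 ⇒ K_v = 8/17 ⇒ A = (8/17)/(1/255) = 120.

120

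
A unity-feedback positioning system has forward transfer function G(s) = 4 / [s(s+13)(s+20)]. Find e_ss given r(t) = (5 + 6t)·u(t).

390

The open loop has one pole at the origin → type 1 system. By superposition:
  • 5: tracked with zero error.
  • 6t: e_ss = 6/K_v with K_v=1/65 → 390.
Total e_ss = 390.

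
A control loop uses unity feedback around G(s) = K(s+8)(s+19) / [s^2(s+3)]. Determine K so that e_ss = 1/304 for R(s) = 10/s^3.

60

System type = 2 (two poles at s=0).
K_a = lim_{s→0} s^2·G(s) = K·8·19 / (3) = (152/3)·K.
e_ss = 10/K_a = 1/304 ⇒ K_a = 3040 ⇒ K = 3040/(152/3) = 60.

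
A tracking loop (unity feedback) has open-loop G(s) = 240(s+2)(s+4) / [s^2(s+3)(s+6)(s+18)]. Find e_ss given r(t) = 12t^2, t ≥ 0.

G(s) has two factors of s in the denominator, so the system is type 2.
K_a = lim_{s→0} s^2·G(s) = 240·2·4 / (3·6·18) = 160/27.
r(t) = 12t^2 gives R(s) = 24/s^3.
e_ss = 24/K_a = 24/(160/27) = 4.05.

4.05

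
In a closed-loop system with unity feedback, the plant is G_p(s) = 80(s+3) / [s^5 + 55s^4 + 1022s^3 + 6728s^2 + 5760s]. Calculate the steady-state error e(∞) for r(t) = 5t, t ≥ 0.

Factoring s from the denominator leaves a polynomial with constant term 5760, so the system is type 1.
K_v = lim_{s→0} s·G_p(s) = 80·3 / 5760 = 1/24.
e_ss = 5/K_v = 5/(1/24) = 120.

120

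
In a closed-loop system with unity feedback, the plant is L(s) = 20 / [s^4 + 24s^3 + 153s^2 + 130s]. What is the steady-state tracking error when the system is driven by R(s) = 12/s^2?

Factoring s from the denominator leaves a polynomial with constant term 130, so the system is type 1.
K_v = lim_{s→0} s·L(s) = 20 / 130 = 2/13.
e_ss = 12/K_v = 12/(2/13) = 78.

78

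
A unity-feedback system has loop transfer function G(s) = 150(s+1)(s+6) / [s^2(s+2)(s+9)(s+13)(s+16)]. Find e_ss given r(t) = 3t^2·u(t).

System type = 2 (two poles at s=0).
K_a = lim_{s→0} s^2·G(s) = 150·1·6 / (2·9·13·16) = 25/104.
r(t) = 3t^2 gives R(s) = 6/s^3.
e_ss = 6/K_a = 6/(25/104) = 24.96.

24.96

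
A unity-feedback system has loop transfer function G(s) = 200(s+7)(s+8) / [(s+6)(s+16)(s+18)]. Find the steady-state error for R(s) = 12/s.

162/101

System type = 0 (no poles at s=0).
K_p = lim_{s→0} G(s) = 200·7·8 / (6·16·18) = 175/27.
e_ss = 12/(1 + K_p) = 12/(202/27) = 162/101.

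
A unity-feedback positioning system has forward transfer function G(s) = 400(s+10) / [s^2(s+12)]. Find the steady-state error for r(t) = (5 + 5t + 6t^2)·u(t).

0.036

G(s) has two factors of s in the denominator, so the system is type 2. By superposition:
  • 5: tracked with zero error.
  • 5t: tracked with zero error.
  • 6t^2: e_ss = 12/K_a with K_a=1000/3 → 0.036.
Total e_ss = 0.036.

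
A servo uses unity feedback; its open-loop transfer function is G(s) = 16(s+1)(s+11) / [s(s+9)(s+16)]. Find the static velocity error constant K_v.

G(s) has one factor of s in the denominator, so the system is type 1.
K_v = lim_{s→0} s·G(s) = 16·1·11 / (9·16) = 11/9.

11/9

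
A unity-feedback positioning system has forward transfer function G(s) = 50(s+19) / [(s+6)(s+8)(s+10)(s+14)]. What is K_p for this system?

System type = 0 (no poles at s=0).
K_p = lim_{s→0} G(s) = 50·19 / (6·8·10·14) = 95/672.

95/672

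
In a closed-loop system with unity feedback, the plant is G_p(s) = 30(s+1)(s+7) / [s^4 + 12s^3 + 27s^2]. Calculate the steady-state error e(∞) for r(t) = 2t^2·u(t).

18/35

Factoring s^2 from the denominator leaves a polynomial with constant term 27, so the system is type 2.
K_a = lim_{s→0} s^2·G_p(s) = 30·1·7 / 27 = 70/9.
r(t) = 2t^2 gives R(s) = 4/s^3.
e_ss = 4/K_a = 4/(70/9) = 18/35.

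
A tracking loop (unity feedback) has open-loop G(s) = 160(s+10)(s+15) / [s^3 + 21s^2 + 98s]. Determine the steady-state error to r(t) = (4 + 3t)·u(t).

49/4000

Lowest-order denominator term is 98s, so the open loop has 1 pole at the origin → type 1 system. Taking each input component in turn:
  • 4: tracked with zero error.
  • 3t: e_ss = 3/K_v with K_v=12000/49 → 49/4000.
Total e_ss = 49/4000.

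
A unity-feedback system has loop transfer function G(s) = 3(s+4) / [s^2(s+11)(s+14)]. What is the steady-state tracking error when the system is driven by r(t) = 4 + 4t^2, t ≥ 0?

308/3

System type = 2 (two poles at s=0). Taking each input component in turn:
  • 4: tracked with zero error.
  • 4t^2: e_ss = 8/K_a with K_a=6/77 → 308/3.
Total e_ss = 308/3.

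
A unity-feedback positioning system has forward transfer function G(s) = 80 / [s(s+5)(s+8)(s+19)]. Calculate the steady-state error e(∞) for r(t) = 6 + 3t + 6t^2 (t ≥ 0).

G(s) has one factor of s in the denominator, so the system is type 1. Taking each input component in turn:
  • 6: tracked with zero error.
  • 3t: e_ss = 3/K_v with K_v=2/19 → 28.5.
  • 6t^2: a type-1 system cannot track it, e_ss → ∞.
The unbounded component dominates.

infinity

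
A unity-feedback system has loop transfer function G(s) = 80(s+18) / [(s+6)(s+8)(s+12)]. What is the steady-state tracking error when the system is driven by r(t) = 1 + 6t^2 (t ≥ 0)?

System type = 0 (no poles at s=0). Treating each term separately:
  • 1: e_ss = 1/(1+K_p) with K_p=2.5 → 2/7.
  • 6t^2: a type-0 system cannot track it, e_ss → ∞.
The unbounded component dominates.

infinity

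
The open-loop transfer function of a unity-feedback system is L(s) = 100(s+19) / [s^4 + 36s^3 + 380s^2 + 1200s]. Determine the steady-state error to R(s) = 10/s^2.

120/19

Lowest-order denominator term is 1200s, so the open loop has 1 pole at the origin → type 1 system.
K_v = lim_{s→0} s·L(s) = 100·19 / 1200 = 19/12.
e_ss = 10/K_v = 10/(19/12) = 120/19.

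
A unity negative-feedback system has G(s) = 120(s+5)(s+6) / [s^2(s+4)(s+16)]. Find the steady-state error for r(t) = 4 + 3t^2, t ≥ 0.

Two free integrators in G(s): this is a type 2 system. By superposition:
  • 4: tracked with zero error.
  • 3t^2: e_ss = 6/K_a with K_a=56.25 → 8/75.
Total e_ss = 8/75.

8/75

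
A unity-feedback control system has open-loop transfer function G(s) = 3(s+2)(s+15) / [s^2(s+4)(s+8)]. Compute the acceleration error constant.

2.8125

System type = 2 (two poles at s=0).
K_a = lim_{s→0} s^2·G(s) = 3·2·15 / (4·8) = 2.8125.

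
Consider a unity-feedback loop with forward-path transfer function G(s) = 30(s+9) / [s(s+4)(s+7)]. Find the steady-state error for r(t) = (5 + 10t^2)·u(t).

infinity

The open loop has one pole at the origin → type 1 system. Treating each term separately:
  • 5: tracked with zero error.
  • 10t^2: a type-1 system cannot track it, e_ss → ∞.
The unbounded component dominates.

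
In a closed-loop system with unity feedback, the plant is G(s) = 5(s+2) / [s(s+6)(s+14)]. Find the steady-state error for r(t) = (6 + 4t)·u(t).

G(s) has one factor of s in the denominator, so the system is type 1. By superposition:
  • 6: tracked with zero error.
  • 4t: e_ss = 4/K_v with K_v=5/42 → 33.6.
Total e_ss = 33.6.

33.6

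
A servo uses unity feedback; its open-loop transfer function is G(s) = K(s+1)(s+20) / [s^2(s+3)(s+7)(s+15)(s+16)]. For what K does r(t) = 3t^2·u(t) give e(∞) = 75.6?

G(s) has two factors of s in the denominator, so the system is type 2.
K_a = lim_{s→0} s^2·G(s) = K·1·20 / (3·7·15·16) = (1/252)·K.
e_ss = 6/K_a = 75.6 ⇒ K_a = 5/63 ⇒ K = (5/63)/(1/252) = 20.

20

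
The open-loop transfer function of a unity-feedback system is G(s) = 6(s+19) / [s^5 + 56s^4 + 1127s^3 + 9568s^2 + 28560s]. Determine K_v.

19/4760

Lowest-order denominator term is 28560s, so the open loop has 1 pole at the origin → type 1 system.
K_v = lim_{s→0} s·G(s) = 6·19 / 28560 = 19/4760.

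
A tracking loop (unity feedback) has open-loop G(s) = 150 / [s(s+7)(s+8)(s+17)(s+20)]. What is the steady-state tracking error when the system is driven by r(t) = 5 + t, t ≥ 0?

1904/15

The open loop has one pole at the origin → type 1 system. Treating each term separately:
  • 5: tracked with zero error.
  • t: e_ss = 1/K_v with K_v=15/1904 → 1904/15.
Total e_ss = 1904/15.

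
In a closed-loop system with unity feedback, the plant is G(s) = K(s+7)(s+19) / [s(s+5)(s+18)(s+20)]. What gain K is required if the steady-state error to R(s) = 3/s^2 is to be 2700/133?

2

The open loop has one pole at the origin → type 1 system.
K_v = lim_{s→0} s·G(s) = K·7·19 / (5·18·20) = (133/1800)·K.
e_ss = 3/K_v = 2700/133 ⇒ K_v = 133/900 ⇒ K = (133/900)/(133/1800) = 2.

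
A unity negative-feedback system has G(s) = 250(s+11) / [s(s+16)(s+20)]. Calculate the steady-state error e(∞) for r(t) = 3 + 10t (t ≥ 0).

G(s) has one factor of s in the denominator, so the system is type 1. Taking each input component in turn:
  • 3: tracked with zero error.
  • 10t: e_ss = 10/K_v with K_v=275/32 → 64/55.
Total e_ss = 64/55.

64/55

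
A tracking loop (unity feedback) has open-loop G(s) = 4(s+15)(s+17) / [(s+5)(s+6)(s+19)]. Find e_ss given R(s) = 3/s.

57/53

No free integrators in G(s): this is a type 0 system.
K_p = lim_{s→0} G(s) = 4·15·17 / (5·6·19) = 34/19.
e_ss = 3/(1 + K_p) = 3/(53/19) = 57/53.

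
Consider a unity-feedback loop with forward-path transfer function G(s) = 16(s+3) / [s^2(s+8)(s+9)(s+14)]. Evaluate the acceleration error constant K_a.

System type = 2 (two poles at s=0).
K_a = lim_{s→0} s^2·G(s) = 16·3 / (8·9·14) = 1/21.

1/21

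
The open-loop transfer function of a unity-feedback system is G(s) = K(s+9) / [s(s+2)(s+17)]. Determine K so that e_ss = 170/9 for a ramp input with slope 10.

2

System type = 1 (one pole at s=0).
K_v = lim_{s→0} s·G(s) = K·9 / (2·17) = (9/34)·K.
e_ss = 10/K_v = 170/9 ⇒ K_v = 9/17 ⇒ K = (9/17)/(9/34) = 2.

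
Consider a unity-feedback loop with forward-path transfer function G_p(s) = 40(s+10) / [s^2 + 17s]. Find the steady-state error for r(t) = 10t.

Lowest-order denominator term is 17s, so the open loop has 1 pole at the origin → type 1 system.
K_v = lim_{s→0} s·G_p(s) = 40·10 / 17 = 400/17.
e_ss = 10/K_v = 10/(400/17) = 0.425.

0.425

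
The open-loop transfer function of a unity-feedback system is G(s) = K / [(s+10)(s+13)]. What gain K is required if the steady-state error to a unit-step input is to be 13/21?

80

No free integrators in G(s): this is a type 0 system.
K_p = lim_{s→0} G(s) = K / (10·13) = (1/130)·K.
e_ss = 1/(1 + K_p) = 13/21 ⇒ 1 + (1/130)·K = 21/13 ⇒ K = 80.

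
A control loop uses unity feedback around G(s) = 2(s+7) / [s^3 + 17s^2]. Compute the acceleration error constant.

Factoring s^2 from the denominator leaves a polynomial with constant term 17, so the system is type 2.
K_a = lim_{s→0} s^2·G(s) = 2·7 / 17 = 14/17.

14/17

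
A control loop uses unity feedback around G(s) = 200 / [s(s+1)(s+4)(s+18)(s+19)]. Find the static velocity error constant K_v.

G(s) has one factor of s in the denominator, so the system is type 1.
K_v = lim_{s→0} s·G(s) = 200 / (1·4·18·19) = 25/171.

25/171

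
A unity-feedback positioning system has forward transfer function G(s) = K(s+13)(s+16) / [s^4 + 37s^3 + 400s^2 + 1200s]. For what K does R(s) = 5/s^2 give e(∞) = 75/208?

80

Lowest-order denominator term is 1200s, so the open loop has 1 pole at the origin → type 1 system.
K_v = lim_{s→0} s·G(s) = K·13·16 / 1200 = (13/75)·K.
e_ss = 5/K_v = 75/208 ⇒ K_v = 208/15 ⇒ K = (208/15)/(13/75) = 80.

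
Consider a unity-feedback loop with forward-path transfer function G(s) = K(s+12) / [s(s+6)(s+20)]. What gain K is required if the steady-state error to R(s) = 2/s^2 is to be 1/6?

120

One free integrator in G(s): this is a type 1 system.
K_v = lim_{s→0} s·G(s) = K·12 / (6·20) = 0.1·K.
e_ss = 2/K_v = 1/6 ⇒ K_v = 12 ⇒ K = 12/0.1 = 120.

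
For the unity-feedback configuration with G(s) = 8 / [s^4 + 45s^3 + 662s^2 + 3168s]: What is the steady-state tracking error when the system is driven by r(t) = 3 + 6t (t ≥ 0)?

The denominator has no term below 3168s — 1 pole at s=0, type 1. Taking each input component in turn:
  • 3: tracked with zero error.
  • 6t: e_ss = 6/K_v with K_v=1/396 → 2376.
Total e_ss = 2376.

2376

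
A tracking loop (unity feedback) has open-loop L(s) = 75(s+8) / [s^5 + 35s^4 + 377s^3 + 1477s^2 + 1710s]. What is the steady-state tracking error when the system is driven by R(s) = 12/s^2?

Lowest-order denominator term is 1710s, so the open loop has 1 pole at the origin → type 1 system.
K_v = lim_{s→0} s·L(s) = 75·8 / 1710 = 20/57.
e_ss = 12/K_v = 12/(20/57) = 34.2.

34.2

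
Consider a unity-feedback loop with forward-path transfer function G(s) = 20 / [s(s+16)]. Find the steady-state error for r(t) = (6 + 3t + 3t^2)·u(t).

One free integrator in G(s): this is a type 1 system. Treating each term separately:
  • 6: tracked with zero error.
  • 3t: e_ss = 3/K_v with K_v=1.25 → 2.4.
  • 3t^2: a type-1 system cannot track it, e_ss → ∞.
The unbounded component dominates.

infinity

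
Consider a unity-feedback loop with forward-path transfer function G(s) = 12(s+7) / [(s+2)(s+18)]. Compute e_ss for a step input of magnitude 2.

0.6

System type = 0 (no poles at s=0).
K_p = lim_{s→0} G(s) = 12·7 / (2·18) = 7/3.
e_ss = 2/(1 + K_p) = 2/(10/3) = 0.6.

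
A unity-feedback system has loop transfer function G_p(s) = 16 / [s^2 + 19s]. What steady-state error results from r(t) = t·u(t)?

Lowest-order denominator term is 19s, so the open loop has 1 pole at the origin → type 1 system.
K_v = lim_{s→0} s·G_p(s) = 16 / 19 = 16/19.
e_ss = 1/K_v = 1/(16/19) = 1.1875.

1.1875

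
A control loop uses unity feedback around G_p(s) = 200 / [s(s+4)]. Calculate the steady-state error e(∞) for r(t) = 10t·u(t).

0.2

The open loop has one pole at the origin → type 1 system.
K_v = lim_{s→0} s·G_p(s) = 200 / (4) = 50.
e_ss = 10/K_v = 10/50 = 0.2.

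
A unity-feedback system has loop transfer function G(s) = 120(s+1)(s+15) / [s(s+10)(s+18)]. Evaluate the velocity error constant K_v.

10

G(s) has one factor of s in the denominator, so the system is type 1.
K_v = lim_{s→0} s·G(s) = 120·1·15 / (10·18) = 10.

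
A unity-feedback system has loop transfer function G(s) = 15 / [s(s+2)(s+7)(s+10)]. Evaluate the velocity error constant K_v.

3/28

G(s) has one factor of s in the denominator, so the system is type 1.
K_v = lim_{s→0} s·G(s) = 15 / (2·7·10) = 3/28.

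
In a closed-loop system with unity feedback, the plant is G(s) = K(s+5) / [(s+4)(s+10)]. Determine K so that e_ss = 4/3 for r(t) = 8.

40

The open loop has no poles at the origin → type 0 system.
K_p = lim_{s→0} G(s) = K·5 / (4·10) = 0.125·K.
e_ss = 8/(1 + K_p) = 4/3 ⇒ 1 + 0.125·K = 6 ⇒ K = 40.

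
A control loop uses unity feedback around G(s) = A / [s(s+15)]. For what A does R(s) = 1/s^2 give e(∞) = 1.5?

10

The open loop has one pole at the origin → type 1 system.
K_v = lim_{s→0} s·G(s) = A / (15) = (1/15)·A.
e_ss = 1/K_v = 1.5 ⇒ K_v = 2/3 ⇒ A = (2/3)/(1/15) = 10.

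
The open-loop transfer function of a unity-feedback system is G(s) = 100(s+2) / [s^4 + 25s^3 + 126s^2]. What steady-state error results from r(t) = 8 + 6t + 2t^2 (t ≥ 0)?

Factoring s^2 from the denominator leaves a polynomial with constant term 126, so the system is type 2. By superposition:
  • 8: tracked with zero error.
  • 6t: tracked with zero error.
  • 2t^2: e_ss = 4/K_a with K_a=100/63 → 2.52.
Total e_ss = 2.52.

2.52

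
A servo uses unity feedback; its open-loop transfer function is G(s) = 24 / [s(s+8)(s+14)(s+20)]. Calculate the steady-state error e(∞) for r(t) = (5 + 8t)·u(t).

2240/3

System type = 1 (one pole at s=0). Treating each term separately:
  • 5: tracked with zero error.
  • 8t: e_ss = 8/K_v with K_v=3/280 → 2240/3.
Total e_ss = 2240/3.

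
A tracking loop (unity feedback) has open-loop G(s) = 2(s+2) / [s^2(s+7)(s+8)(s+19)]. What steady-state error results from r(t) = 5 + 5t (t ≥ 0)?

G(s) has two factors of s in the denominator, so the system is type 2. Treating each term separately:
  • 5: tracked with zero error.
  • 5t: tracked with zero error.
Total e_ss = 0.

0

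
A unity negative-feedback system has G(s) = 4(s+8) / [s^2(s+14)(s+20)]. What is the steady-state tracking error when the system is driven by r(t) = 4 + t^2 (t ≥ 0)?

17.5

The open loop has two poles at the origin → type 2 system. Treating each term separately:
  • 4: tracked with zero error.
  • t^2: e_ss = 2/K_a with K_a=4/35 → 17.5.
Total e_ss = 17.5.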